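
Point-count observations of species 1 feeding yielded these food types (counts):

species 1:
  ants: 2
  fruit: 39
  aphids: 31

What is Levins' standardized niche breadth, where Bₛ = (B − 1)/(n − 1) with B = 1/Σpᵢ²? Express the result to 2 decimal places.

0.54

Proportions for species 1 (n=72): 2/72=0.0278, 39/72=0.5417, 31/72=0.4306
Σpᵢ² = 0.0278² + 0.5417² + 0.4306² = 0.000773 + 0.293439 + 0.185416 = 0.479628
B = 1 / 0.479628 = 2.0849
Bₛ = (B − 1)/(n − 1) = (2.0849 − 1)/(3 − 1) = 1.0849/2 = 0.5425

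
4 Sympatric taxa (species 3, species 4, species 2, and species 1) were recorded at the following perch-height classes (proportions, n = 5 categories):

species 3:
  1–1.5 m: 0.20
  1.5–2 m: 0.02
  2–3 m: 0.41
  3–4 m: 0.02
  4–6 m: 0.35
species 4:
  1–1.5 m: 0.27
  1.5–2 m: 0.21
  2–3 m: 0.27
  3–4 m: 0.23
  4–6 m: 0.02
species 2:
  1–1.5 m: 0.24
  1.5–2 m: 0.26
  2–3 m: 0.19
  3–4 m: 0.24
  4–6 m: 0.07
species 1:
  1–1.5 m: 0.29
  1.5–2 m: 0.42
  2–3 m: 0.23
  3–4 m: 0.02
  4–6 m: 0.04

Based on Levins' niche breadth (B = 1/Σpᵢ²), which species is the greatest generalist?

species 2

Σp_3ᵢ² = 0.20² + 0.02² + 0.41² + 0.02² + 0.35² = 0.0400 + 0.0004 + 0.1681 + 0.0004 + 0.1225 = 0.3314
B_3 = 1 / 0.3314 = 3.0175
Σp_4ᵢ² = 0.27² + 0.21² + 0.27² + 0.23² + 0.02² = 0.0729 + 0.0441 + 0.0729 + 0.0529 + 0.0004 = 0.2432
B_4 = 1 / 0.2432 = 4.1118
Σp_2ᵢ² = 0.24² + 0.26² + 0.19² + 0.24² + 0.07² = 0.0576 + 0.0676 + 0.0361 + 0.0576 + 0.0049 = 0.2238
B_2 = 1 / 0.2238 = 4.4683
Σp_1ᵢ² = 0.29² + 0.42² + 0.23² + 0.02² + 0.04² = 0.0841 + 0.1764 + 0.0529 + 0.0004 + 0.0016 = 0.3154
B_1 = 1 / 0.3154 = 3.1706
Highest B → broadest niche (most generalist): species 2 (B = 4.47).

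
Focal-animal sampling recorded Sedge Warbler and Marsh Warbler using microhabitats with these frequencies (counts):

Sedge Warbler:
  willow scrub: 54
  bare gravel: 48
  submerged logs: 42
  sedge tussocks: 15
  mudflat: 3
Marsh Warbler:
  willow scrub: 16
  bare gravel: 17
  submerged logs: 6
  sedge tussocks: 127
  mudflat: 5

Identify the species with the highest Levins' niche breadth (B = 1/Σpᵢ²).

Proportions for Sedge Warbler (n=162): 54/162=0.3333, 48/162=0.2963, 42/162=0.2593, 15/162=0.0926, 3/162=0.0185
Proportions for Marsh Warbler (n=171): 16/171=0.0936, 17/171=0.0994, 6/171=0.0351, 127/171=0.7427, 5/171=0.0292
Σp_Sedgᵢ² = 0.3333² + 0.2963² + 0.2593² + 0.0926² + 0.0185² = 0.111089 + 0.087794 + 0.067236 + 0.008575 + 0.000342 = 0.275036
B_Sedg = 1 / 0.275036 = 3.6359
Σp_Marsᵢ² = 0.0936² + 0.0994² + 0.0351² + 0.7427² + 0.0292² = 0.008761 + 0.009880 + 0.001232 + 0.551603 + 0.000853 = 0.572329
B_Mars = 1 / 0.572329 = 1.7472
Highest B → broadest niche (most generalist): Sedge Warbler (B = 3.64).

Sedge Warbler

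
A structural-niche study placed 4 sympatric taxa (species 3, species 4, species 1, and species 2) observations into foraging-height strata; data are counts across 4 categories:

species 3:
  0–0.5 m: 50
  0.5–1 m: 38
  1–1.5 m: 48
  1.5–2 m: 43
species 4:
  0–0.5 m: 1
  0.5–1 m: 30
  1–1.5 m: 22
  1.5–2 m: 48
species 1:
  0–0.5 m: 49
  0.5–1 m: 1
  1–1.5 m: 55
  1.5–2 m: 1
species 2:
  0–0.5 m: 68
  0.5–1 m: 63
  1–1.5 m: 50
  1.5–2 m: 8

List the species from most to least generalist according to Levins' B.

species 3 > species 2 > species 4 > species 1

Proportions for species 3 (n=179): 50/179=0.2793, 38/179=0.2123, 48/179=0.2682, 43/179=0.2402
Proportions for species 4 (n=101): 1/101=0.0099, 30/101=0.2970, 22/101=0.2178, 48/101=0.4752
Proportions for species 1 (n=106): 49/106=0.4623, 1/106=0.0094, 55/106=0.5189, 1/106=0.0094
Proportions for species 2 (n=189): 68/189=0.3598, 63/189=0.3333, 50/189=0.2646, 8/189=0.0423
Σp_3ᵢ² = 0.2793² + 0.2123² + 0.2682² + 0.2402² = 0.078008 + 0.045071 + 0.071931 + 0.057696 = 0.252706
B_3 = 1 / 0.252706 = 3.9572
Σp_4ᵢ² = 0.0099² + 0.2970² + 0.2178² + 0.4752² = 0.000098 + 0.088209 + 0.047437 + 0.225815 = 0.361559
B_4 = 1 / 0.361559 = 2.7658
Σp_1ᵢ² = 0.4623² + 0.0094² + 0.5189² + 0.0094² = 0.213721 + 0.000088 + 0.269257 + 0.000088 = 0.483154
B_1 = 1 / 0.483154 = 2.0697
Σp_2ᵢ² = 0.3598² + 0.3333² + 0.2646² + 0.0423² = 0.129456 + 0.111089 + 0.070013 + 0.001789 = 0.312347
B_2 = 1 / 0.312347 = 3.2016
Ranking by B (broadest → narrowest): species 3 (3.96) > species 2 (3.20) > species 4 (2.77) > species 1 (2.07)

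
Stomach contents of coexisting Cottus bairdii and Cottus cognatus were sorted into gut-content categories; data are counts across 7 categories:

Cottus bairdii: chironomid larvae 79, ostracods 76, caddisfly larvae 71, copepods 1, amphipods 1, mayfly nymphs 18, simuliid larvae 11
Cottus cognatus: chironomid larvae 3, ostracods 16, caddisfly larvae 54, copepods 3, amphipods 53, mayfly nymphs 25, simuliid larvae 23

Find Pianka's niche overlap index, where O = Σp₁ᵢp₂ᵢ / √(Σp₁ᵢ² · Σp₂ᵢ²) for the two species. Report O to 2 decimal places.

0.54

Proportions for Cottus bairdii (n=257): 79/257=0.3074, 76/257=0.2957, 71/257=0.2763, 1/257=0.0039, 1/257=0.0039, 18/257=0.0700, 11/257=0.0428
Proportions for Cottus cognatus (n=177): 3/177=0.0169, 16/177=0.0904, 54/177=0.3051, 3/177=0.0169, 53/177=0.2994, 25/177=0.1412, 23/177=0.1299
Σ p₁ᵢp₂ᵢ = 0.005195 + 0.026731 + 0.084299 + 0.000066 + 0.001168 + 0.009884 + 0.005560 = 0.132903
Σp_1ᵢ² = 0.3074² + 0.2957² + 0.2763² + 0.0039² + 0.0039² + 0.0700² + 0.0428² = 0.094495 + 0.087438 + 0.076342 + 0.000015 + 0.000015 + 0.004900 + 0.001832 = 0.265037
Σp_2ᵢ² = 0.0169² + 0.0904² + 0.3051² + 0.0169² + 0.2994² + 0.1412² + 0.1299² = 0.000286 + 0.008172 + 0.093086 + 0.000286 + 0.089640 + 0.019937 + 0.016874 = 0.228281
O = 0.132903 / √(0.265037 × 0.228281) = 0.132903 / 0.2459734 = 0.5403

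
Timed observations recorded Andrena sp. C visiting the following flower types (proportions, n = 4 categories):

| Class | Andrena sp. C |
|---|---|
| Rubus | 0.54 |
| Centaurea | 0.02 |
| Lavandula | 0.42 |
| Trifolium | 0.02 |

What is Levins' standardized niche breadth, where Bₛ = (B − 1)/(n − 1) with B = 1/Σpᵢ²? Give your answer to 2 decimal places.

Σpᵢ² = 0.54² + 0.02² + 0.42² + 0.02² = 0.2916 + 0.0004 + 0.1764 + 0.0004 = 0.4688
B = 1 / 0.4688 = 2.1331
Bₛ = (B − 1)/(n − 1) = (2.1331 − 1)/(4 − 1) = 1.1331/3 = 0.3777

0.38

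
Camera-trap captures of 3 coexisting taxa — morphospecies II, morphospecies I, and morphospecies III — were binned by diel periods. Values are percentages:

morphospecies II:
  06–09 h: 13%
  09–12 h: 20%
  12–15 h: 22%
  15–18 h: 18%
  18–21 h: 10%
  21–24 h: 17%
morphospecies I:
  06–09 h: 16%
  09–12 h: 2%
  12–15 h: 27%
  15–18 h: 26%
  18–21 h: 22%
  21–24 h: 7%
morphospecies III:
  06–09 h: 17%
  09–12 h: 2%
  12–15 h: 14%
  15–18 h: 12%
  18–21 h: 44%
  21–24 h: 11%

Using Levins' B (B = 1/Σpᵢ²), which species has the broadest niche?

morphospecies II

Convert percentages to proportions (divide by 100).
Σp_IIᵢ² = 0.13² + 0.20² + 0.22² + 0.18² + 0.10² + 0.17² = 0.0169 + 0.0400 + 0.0484 + 0.0324 + 0.0100 + 0.0289 = 0.1766
B_II = 1 / 0.1766 = 5.6625
Σp_Iᵢ² = 0.16² + 0.02² + 0.27² + 0.26² + 0.22² + 0.07² = 0.0256 + 0.0004 + 0.0729 + 0.0676 + 0.0484 + 0.0049 = 0.2198
B_I = 1 / 0.2198 = 4.5496
Σp_IIIᵢ² = 0.17² + 0.02² + 0.14² + 0.12² + 0.44² + 0.11² = 0.0289 + 0.0004 + 0.0196 + 0.0144 + 0.1936 + 0.0121 = 0.2690
B_III = 1 / 0.2690 = 3.7175
Highest B → broadest niche (most generalist): morphospecies II (B = 5.66).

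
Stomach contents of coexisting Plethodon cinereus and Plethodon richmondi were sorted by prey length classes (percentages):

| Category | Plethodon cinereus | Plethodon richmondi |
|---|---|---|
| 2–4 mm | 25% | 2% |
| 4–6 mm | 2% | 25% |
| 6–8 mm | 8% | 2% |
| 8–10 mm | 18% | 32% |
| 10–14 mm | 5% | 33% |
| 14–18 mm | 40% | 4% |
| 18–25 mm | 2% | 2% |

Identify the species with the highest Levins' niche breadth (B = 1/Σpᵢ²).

Convert percentages to proportions (divide by 100).
Σp_cineᵢ² = 0.25² + 0.02² + 0.08² + 0.18² + 0.05² + 0.40² + 0.02² = 0.0625 + 0.0004 + 0.0064 + 0.0324 + 0.0025 + 0.1600 + 0.0004 = 0.2646
B_cine = 1 / 0.2646 = 3.7793
Σp_richᵢ² = 0.02² + 0.25² + 0.02² + 0.32² + 0.33² + 0.04² + 0.02² = 0.0004 + 0.0625 + 0.0004 + 0.1024 + 0.1089 + 0.0016 + 0.0004 = 0.2766
B_rich = 1 / 0.2766 = 3.6153
Highest B → broadest niche (most generalist): Plethodon cinereus (B = 3.78).

Plethodon cinereus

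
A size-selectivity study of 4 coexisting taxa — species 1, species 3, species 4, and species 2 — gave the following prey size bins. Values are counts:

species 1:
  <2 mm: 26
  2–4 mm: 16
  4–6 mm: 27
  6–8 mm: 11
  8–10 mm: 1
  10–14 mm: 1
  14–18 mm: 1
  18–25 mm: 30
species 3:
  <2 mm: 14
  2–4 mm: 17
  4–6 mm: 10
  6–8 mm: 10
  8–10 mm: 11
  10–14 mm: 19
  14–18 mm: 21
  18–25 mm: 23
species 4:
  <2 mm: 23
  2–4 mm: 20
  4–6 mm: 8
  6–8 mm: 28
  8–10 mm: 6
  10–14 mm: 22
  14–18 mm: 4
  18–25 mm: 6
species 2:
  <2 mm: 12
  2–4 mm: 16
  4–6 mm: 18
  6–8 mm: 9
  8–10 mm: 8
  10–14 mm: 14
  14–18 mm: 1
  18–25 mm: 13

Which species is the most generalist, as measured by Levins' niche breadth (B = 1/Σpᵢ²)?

species 3

Proportions for species 1 (n=113): 26/113=0.2301, 16/113=0.1416, 27/113=0.2389, 11/113=0.0973, 1/113=0.0088, 1/113=0.0088, 1/113=0.0088, 30/113=0.2655
Proportions for species 3 (n=125): 14/125=0.1120, 17/125=0.1360, 10/125=0.0800, 10/125=0.0800, 11/125=0.0880, 19/125=0.1520, 21/125=0.1680, 23/125=0.1840
Proportions for species 4 (n=117): 23/117=0.1966, 20/117=0.1709, 8/117=0.0684, 28/117=0.2393, 6/117=0.0513, 22/117=0.1880, 4/117=0.0342, 6/117=0.0513
Proportions for species 2 (n=91): 12/91=0.1319, 16/91=0.1758, 18/91=0.1978, 9/91=0.0989, 8/91=0.0879, 14/91=0.1538, 1/91=0.0110, 13/91=0.1429
Σp_1ᵢ² = 0.2301² + 0.1416² + 0.2389² + 0.0973² + 0.0088² + 0.0088² + 0.0088² + 0.2655² = 0.052946 + 0.020051 + 0.057073 + 0.009467 + 0.000077 + 0.000077 + 0.000077 + 0.070490 = 0.210258
B_1 = 1 / 0.210258 = 4.7561
Σp_3ᵢ² = 0.1120² + 0.1360² + 0.0800² + 0.0800² + 0.0880² + 0.1520² + 0.1680² + 0.1840² = 0.012544 + 0.018496 + 0.006400 + 0.006400 + 0.007744 + 0.023104 + 0.028224 + 0.033856 = 0.136768
B_3 = 1 / 0.136768 = 7.3117
Σp_4ᵢ² = 0.1966² + 0.1709² + 0.0684² + 0.2393² + 0.0513² + 0.1880² + 0.0342² + 0.0513² = 0.038652 + 0.029207 + 0.004679 + 0.057264 + 0.002632 + 0.035344 + 0.001170 + 0.002632 = 0.171580
B_4 = 1 / 0.171580 = 5.8282
Σp_2ᵢ² = 0.1319² + 0.1758² + 0.1978² + 0.0989² + 0.0879² + 0.1538² + 0.0110² + 0.1429² = 0.017398 + 0.030906 + 0.039125 + 0.009781 + 0.007726 + 0.023654 + 0.000121 + 0.020420 = 0.149131
B_2 = 1 / 0.149131 = 6.7055
Highest B → broadest niche (most generalist): species 3 (B = 7.31).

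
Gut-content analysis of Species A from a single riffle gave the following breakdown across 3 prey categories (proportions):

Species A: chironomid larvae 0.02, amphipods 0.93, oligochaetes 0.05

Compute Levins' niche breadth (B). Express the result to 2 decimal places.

Σpᵢ² = 0.02² + 0.93² + 0.05² = 0.0004 + 0.8649 + 0.0025 = 0.8678
B = 1 / 0.8678 = 1.1523

1.15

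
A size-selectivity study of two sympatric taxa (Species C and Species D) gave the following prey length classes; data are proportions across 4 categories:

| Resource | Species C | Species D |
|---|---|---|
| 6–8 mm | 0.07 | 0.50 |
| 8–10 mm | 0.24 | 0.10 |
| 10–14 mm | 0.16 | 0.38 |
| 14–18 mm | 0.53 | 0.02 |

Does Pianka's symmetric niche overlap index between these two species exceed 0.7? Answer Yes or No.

Σ p₁ᵢp₂ᵢ = 0.0350 + 0.0240 + 0.0608 + 0.0106 = 0.1304
Σp_1ᵢ² = 0.07² + 0.24² + 0.16² + 0.53² = 0.0049 + 0.0576 + 0.0256 + 0.2809 = 0.3690
Σp_2ᵢ² = 0.50² + 0.10² + 0.38² + 0.02² = 0.2500 + 0.0100 + 0.1444 + 0.0004 = 0.4048
O = 0.1304 / √(0.3690 × 0.4048) = 0.1304 / 0.38649 = 0.3374
O = 0.3374 < 0.7 → No.

No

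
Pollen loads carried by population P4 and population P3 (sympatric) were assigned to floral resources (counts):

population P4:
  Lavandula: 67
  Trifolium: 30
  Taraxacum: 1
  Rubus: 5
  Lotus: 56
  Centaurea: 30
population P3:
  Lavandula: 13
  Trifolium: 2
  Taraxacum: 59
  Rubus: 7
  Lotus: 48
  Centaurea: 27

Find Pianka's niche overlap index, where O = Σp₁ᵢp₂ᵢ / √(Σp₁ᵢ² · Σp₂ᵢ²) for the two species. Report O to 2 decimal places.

Proportions for population P4 (n=189): 67/189=0.3545, 30/189=0.1587, 1/189=0.0053, 5/189=0.0265, 56/189=0.2963, 30/189=0.1587
Proportions for population P3 (n=156): 13/156=0.0833, 2/156=0.0128, 59/156=0.3782, 7/156=0.0449, 48/156=0.3077, 27/156=0.1731
Σ p₁ᵢp₂ᵢ = 0.029530 + 0.002031 + 0.002004 + 0.001190 + 0.091172 + 0.027471 = 0.153398
Σp_1ᵢ² = 0.3545² + 0.1587² + 0.0053² + 0.0265² + 0.2963² + 0.1587² = 0.125670 + 0.025186 + 0.000028 + 0.000702 + 0.087794 + 0.025186 = 0.264566
Σp_2ᵢ² = 0.0833² + 0.0128² + 0.3782² + 0.0449² + 0.3077² + 0.1731² = 0.006939 + 0.000164 + 0.143035 + 0.002016 + 0.094679 + 0.029964 = 0.276797
O = 0.153398 / √(0.264566 × 0.276797) = 0.153398 / 0.2706124 = 0.5669

0.57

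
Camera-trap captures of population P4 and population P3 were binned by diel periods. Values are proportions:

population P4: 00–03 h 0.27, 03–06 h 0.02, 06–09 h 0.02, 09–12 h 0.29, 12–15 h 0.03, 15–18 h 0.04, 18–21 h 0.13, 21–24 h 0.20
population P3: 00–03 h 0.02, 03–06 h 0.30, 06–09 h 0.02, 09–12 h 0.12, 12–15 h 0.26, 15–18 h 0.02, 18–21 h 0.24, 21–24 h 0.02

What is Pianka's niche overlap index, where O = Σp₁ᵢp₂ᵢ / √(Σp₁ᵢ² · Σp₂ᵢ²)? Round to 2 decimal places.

Σ p₁ᵢp₂ᵢ = 0.0054 + 0.0060 + 0.0004 + 0.0348 + 0.0078 + 0.0008 + 0.0312 + 0.0040 = 0.0904
Σp_1ᵢ² = 0.27² + 0.02² + 0.02² + 0.29² + 0.03² + 0.04² + 0.13² + 0.20² = 0.0729 + 0.0004 + 0.0004 + 0.0841 + 0.0009 + 0.0016 + 0.0169 + 0.0400 = 0.2172
Σp_2ᵢ² = 0.02² + 0.30² + 0.02² + 0.12² + 0.26² + 0.02² + 0.24² + 0.02² = 0.0004 + 0.0900 + 0.0004 + 0.0144 + 0.0676 + 0.0004 + 0.0576 + 0.0004 = 0.2312
O = 0.0904 / √(0.2172 × 0.2312) = 0.0904 / 0.22409 = 0.4034

0.40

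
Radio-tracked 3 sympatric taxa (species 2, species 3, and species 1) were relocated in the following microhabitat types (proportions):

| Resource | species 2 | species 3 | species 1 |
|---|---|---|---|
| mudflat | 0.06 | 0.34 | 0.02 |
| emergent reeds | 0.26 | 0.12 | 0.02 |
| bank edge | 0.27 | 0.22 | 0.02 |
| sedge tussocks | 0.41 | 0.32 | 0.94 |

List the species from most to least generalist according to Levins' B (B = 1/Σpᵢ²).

Σp_2ᵢ² = 0.06² + 0.26² + 0.27² + 0.41² = 0.0036 + 0.0676 + 0.0729 + 0.1681 = 0.3122
B_2 = 1 / 0.3122 = 3.2031
Σp_3ᵢ² = 0.34² + 0.12² + 0.22² + 0.32² = 0.1156 + 0.0144 + 0.0484 + 0.1024 = 0.2808
B_3 = 1 / 0.2808 = 3.5613
Σp_1ᵢ² = 0.02² + 0.02² + 0.02² + 0.94² = 0.0004 + 0.0004 + 0.0004 + 0.8836 = 0.8848
B_1 = 1 / 0.8848 = 1.1302
Ranking by B (broadest → narrowest): species 3 (3.56) > species 2 (3.20) > species 1 (1.13)

species 3 > species 2 > species 1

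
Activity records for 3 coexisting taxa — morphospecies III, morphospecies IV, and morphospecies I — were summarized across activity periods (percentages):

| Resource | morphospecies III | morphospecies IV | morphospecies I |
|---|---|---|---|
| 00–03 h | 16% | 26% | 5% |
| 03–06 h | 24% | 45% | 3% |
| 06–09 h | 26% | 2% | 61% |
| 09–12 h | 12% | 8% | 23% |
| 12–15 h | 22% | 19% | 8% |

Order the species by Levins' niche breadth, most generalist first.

Convert percentages to proportions (divide by 100).
Σp_IIIᵢ² = 0.16² + 0.24² + 0.26² + 0.12² + 0.22² = 0.0256 + 0.0576 + 0.0676 + 0.0144 + 0.0484 = 0.2136
B_III = 1 / 0.2136 = 4.6816
Σp_IVᵢ² = 0.26² + 0.45² + 0.02² + 0.08² + 0.19² = 0.0676 + 0.2025 + 0.0004 + 0.0064 + 0.0361 = 0.3130
B_IV = 1 / 0.3130 = 3.1949
Σp_Iᵢ² = 0.05² + 0.03² + 0.61² + 0.23² + 0.08² = 0.0025 + 0.0009 + 0.3721 + 0.0529 + 0.0064 = 0.4348
B_I = 1 / 0.4348 = 2.2999
Ranking by B (broadest → narrowest): morphospecies III (4.68) > morphospecies IV (3.19) > morphospecies I (2.30)

morphospecies III > morphospecies IV > morphospecies I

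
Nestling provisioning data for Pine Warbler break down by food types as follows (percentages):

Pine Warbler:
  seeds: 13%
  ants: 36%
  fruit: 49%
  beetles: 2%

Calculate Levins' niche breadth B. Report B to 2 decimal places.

2.58

Convert percentages to proportions (divide by 100).
Σpᵢ² = 0.13² + 0.36² + 0.49² + 0.02² = 0.0169 + 0.1296 + 0.2401 + 0.0004 = 0.3870
B = 1 / 0.3870 = 2.5840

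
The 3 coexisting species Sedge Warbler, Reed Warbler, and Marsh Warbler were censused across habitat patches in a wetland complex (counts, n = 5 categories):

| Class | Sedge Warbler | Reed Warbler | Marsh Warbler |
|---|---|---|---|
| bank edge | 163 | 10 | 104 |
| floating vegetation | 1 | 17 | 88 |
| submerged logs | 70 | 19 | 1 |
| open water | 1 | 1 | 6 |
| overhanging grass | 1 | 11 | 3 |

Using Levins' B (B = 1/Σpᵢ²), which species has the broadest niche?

Proportions for Sedge Warbler (n=236): 163/236=0.6907, 1/236=0.0042, 70/236=0.2966, 1/236=0.0042, 1/236=0.0042
Proportions for Reed Warbler (n=58): 10/58=0.1724, 17/58=0.2931, 19/58=0.3276, 1/58=0.0172, 11/58=0.1897
Proportions for Marsh Warbler (n=202): 104/202=0.5149, 88/202=0.4356, 1/202=0.0050, 6/202=0.0297, 3/202=0.0149
Σp_Sedgᵢ² = 0.6907² + 0.0042² + 0.2966² + 0.0042² + 0.0042² = 0.477066 + 0.000018 + 0.087972 + 0.000018 + 0.000018 = 0.565092
B_Sedg = 1 / 0.565092 = 1.7696
Σp_Reedᵢ² = 0.1724² + 0.2931² + 0.3276² + 0.0172² + 0.1897² = 0.029722 + 0.085908 + 0.107322 + 0.000296 + 0.035986 = 0.259234
B_Reed = 1 / 0.259234 = 3.8575
Σp_Marsᵢ² = 0.5149² + 0.4356² + 0.0050² + 0.0297² + 0.0149² = 0.265122 + 0.189747 + 0.000025 + 0.000882 + 0.000222 = 0.455998
B_Mars = 1 / 0.455998 = 2.1930
Highest B → broadest niche (most generalist): Reed Warbler (B = 3.86).

Reed Warbler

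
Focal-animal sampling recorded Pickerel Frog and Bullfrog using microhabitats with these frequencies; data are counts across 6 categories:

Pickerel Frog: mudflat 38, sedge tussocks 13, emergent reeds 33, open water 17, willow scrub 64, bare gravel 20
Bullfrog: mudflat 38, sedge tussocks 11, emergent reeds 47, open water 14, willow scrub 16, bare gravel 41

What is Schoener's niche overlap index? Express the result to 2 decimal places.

0.74

Proportions for Pickerel Frog (n=185): 38/185=0.2054, 13/185=0.0703, 33/185=0.1784, 17/185=0.0919, 64/185=0.3459, 20/185=0.1081
Proportions for Bullfrog (n=167): 38/167=0.2275, 11/167=0.0659, 47/167=0.2814, 14/167=0.0838, 16/167=0.0958, 41/167=0.2455
Σ|p₁ᵢ − p₂ᵢ| = 0.0221 + 0.0044 + 0.1030 + 0.0081 + 0.2501 + 0.1374 = 0.5251
D = 1 − ½ × 0.5251 = 1 − 0.26255 = 0.73745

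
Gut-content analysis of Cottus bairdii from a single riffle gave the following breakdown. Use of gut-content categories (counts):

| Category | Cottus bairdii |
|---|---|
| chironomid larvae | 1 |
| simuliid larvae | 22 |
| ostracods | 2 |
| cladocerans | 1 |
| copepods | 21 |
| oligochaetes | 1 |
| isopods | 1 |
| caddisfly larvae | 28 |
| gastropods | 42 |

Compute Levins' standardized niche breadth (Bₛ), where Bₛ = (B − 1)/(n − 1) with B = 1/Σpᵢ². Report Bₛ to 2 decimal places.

0.38

Proportions for Cottus bairdii (n=119): 1/119=0.0084, 22/119=0.1849, 2/119=0.0168, 1/119=0.0084, 21/119=0.1765, 1/119=0.0084, 1/119=0.0084, 28/119=0.2353, 42/119=0.3529
Σpᵢ² = 0.0084² + 0.1849² + 0.0168² + 0.0084² + 0.1765² + 0.0084² + 0.0084² + 0.2353² + 0.3529² = 0.000071 + 0.034188 + 0.000282 + 0.000071 + 0.031152 + 0.000071 + 0.000071 + 0.055366 + 0.124538 = 0.245810
B = 1 / 0.245810 = 4.0682
Bₛ = (B − 1)/(n − 1) = (4.0682 − 1)/(9 − 1) = 3.0682/8 = 0.3835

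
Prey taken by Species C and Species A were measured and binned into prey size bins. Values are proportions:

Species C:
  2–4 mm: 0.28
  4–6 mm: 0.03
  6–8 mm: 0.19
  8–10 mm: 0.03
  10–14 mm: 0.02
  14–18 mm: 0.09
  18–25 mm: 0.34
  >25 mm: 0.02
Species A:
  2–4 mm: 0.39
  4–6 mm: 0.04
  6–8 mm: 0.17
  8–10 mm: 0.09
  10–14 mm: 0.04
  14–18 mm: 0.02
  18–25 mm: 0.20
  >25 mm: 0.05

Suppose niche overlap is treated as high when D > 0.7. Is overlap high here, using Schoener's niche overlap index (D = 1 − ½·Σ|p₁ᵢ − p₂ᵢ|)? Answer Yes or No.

Σ|p₁ᵢ − p₂ᵢ| = 0.11 + 0.01 + 0.02 + 0.06 + 0.02 + 0.07 + 0.14 + 0.03 = 0.46
D = 1 − ½ × 0.46 = 1 − 0.230 = 0.7700
D = 0.7700 > 0.7 → Yes.

Yes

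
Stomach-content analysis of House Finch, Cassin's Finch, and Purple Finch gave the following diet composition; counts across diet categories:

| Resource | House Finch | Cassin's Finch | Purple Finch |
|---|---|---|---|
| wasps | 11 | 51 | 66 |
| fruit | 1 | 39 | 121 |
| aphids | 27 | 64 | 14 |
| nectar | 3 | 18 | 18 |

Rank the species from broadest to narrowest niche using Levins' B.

Cassin's Finch > Purple Finch > House Finch

Proportions for House Finch (n=42): 11/42=0.2619, 1/42=0.0238, 27/42=0.6429, 3/42=0.0714
Proportions for Cassin's Finch (n=172): 51/172=0.2965, 39/172=0.2267, 64/172=0.3721, 18/172=0.1047
Proportions for Purple Finch (n=219): 66/219=0.3014, 121/219=0.5525, 14/219=0.0639, 18/219=0.0822
Σp_Housᵢ² = 0.2619² + 0.0238² + 0.6429² + 0.0714² = 0.068592 + 0.000566 + 0.413320 + 0.005098 = 0.487576
B_Hous = 1 / 0.487576 = 2.0510
Σp_Cassᵢ² = 0.2965² + 0.2267² + 0.3721² + 0.1047² = 0.087912 + 0.051393 + 0.138458 + 0.010962 = 0.288725
B_Cass = 1 / 0.288725 = 3.4635
Σp_Purpᵢ² = 0.3014² + 0.5525² + 0.0639² + 0.0822² = 0.090842 + 0.305256 + 0.004083 + 0.006757 = 0.406938
B_Purp = 1 / 0.406938 = 2.4574
Ranking by B (broadest → narrowest): Cassin's Finch (3.46) > Purple Finch (2.46) > House Finch (2.05)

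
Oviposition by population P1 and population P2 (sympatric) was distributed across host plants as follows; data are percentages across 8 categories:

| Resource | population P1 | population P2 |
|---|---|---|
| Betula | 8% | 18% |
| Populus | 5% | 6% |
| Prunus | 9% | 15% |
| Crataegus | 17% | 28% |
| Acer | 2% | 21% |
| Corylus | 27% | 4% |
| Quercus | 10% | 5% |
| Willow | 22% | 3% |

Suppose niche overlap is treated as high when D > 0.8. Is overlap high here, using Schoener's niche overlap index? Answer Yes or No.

Convert percentages to proportions (divide by 100).
Σ|p₁ᵢ − p₂ᵢ| = 0.10 + 0.01 + 0.06 + 0.11 + 0.19 + 0.23 + 0.05 + 0.19 = 0.94
D = 1 − ½ × 0.94 = 1 − 0.470 = 0.5300
D = 0.5300 < 0.8 → No.

No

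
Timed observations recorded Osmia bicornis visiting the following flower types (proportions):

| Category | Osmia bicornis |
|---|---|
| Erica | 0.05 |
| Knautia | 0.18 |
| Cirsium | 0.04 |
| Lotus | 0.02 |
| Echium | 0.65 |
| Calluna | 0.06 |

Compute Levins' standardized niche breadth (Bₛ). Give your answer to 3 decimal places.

Σpᵢ² = 0.05² + 0.18² + 0.04² + 0.02² + 0.65² + 0.06² = 0.0025 + 0.0324 + 0.0016 + 0.0004 + 0.4225 + 0.0036 = 0.4630
B = 1 / 0.4630 = 2.15983
Bₛ = (B − 1)/(n − 1) = (2.15983 − 1)/(6 − 1) = 1.15983/5 = 0.23197

0.232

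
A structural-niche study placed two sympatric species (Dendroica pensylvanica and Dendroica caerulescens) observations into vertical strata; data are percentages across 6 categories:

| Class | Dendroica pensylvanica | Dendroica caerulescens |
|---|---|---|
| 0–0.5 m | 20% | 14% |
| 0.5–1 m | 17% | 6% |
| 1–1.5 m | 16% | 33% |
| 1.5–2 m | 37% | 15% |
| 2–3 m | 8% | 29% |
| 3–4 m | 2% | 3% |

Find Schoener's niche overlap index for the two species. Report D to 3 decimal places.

Convert percentages to proportions (divide by 100).
Σ|p₁ᵢ − p₂ᵢ| = 0.06 + 0.11 + 0.17 + 0.22 + 0.21 + 0.01 = 0.78
D = 1 − ½ × 0.78 = 1 − 0.390 = 0.61000

0.610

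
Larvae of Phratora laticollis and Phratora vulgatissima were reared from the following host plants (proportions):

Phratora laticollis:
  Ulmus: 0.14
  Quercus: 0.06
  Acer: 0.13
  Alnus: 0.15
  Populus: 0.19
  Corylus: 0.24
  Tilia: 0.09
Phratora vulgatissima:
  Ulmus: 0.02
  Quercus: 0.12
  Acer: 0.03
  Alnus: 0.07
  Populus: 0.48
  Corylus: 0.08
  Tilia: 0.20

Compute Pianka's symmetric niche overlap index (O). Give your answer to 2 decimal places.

Σ p₁ᵢp₂ᵢ = 0.0028 + 0.0072 + 0.0039 + 0.0105 + 0.0912 + 0.0192 + 0.0180 = 0.1528
Σp_1ᵢ² = 0.14² + 0.06² + 0.13² + 0.15² + 0.19² + 0.24² + 0.09² = 0.0196 + 0.0036 + 0.0169 + 0.0225 + 0.0361 + 0.0576 + 0.0081 = 0.1644
Σp_2ᵢ² = 0.02² + 0.12² + 0.03² + 0.07² + 0.48² + 0.08² + 0.20² = 0.0004 + 0.0144 + 0.0009 + 0.0049 + 0.2304 + 0.0064 + 0.0400 = 0.2974
O = 0.1528 / √(0.1644 × 0.2974) = 0.1528 / 0.22112 = 0.6910

0.69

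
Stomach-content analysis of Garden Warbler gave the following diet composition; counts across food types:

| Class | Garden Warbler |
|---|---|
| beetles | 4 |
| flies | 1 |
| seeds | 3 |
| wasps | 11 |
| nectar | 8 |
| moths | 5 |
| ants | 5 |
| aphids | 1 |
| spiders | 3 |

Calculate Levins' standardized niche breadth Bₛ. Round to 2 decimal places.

Proportions for Garden Warbler (n=41): 4/41=0.0976, 1/41=0.0244, 3/41=0.0732, 11/41=0.2683, 8/41=0.1951, 5/41=0.1220, 5/41=0.1220, 1/41=0.0244, 3/41=0.0732
Σpᵢ² = 0.0976² + 0.0244² + 0.0732² + 0.2683² + 0.1951² + 0.1220² + 0.1220² + 0.0244² + 0.0732² = 0.009526 + 0.000595 + 0.005358 + 0.071985 + 0.038064 + 0.014884 + 0.014884 + 0.000595 + 0.005358 = 0.161249
B = 1 / 0.161249 = 6.2016
Bₛ = (B − 1)/(n − 1) = (6.2016 − 1)/(9 − 1) = 5.2016/8 = 0.6502

0.65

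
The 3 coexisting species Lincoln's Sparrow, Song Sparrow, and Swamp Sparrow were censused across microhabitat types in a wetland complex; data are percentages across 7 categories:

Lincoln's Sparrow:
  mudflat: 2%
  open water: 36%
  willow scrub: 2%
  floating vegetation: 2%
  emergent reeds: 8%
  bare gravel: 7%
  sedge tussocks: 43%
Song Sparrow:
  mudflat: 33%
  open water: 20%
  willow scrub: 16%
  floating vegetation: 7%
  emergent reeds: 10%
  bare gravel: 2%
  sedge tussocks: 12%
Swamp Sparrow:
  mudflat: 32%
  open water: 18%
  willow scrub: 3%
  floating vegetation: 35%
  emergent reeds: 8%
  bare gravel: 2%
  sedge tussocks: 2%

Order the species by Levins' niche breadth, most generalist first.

Song Sparrow > Swamp Sparrow > Lincoln's Sparrow

Convert percentages to proportions (divide by 100).
Σp_Lincᵢ² = 0.02² + 0.36² + 0.02² + 0.02² + 0.08² + 0.07² + 0.43² = 0.0004 + 0.1296 + 0.0004 + 0.0004 + 0.0064 + 0.0049 + 0.1849 = 0.3270
B_Linc = 1 / 0.3270 = 3.0581
Σp_Songᵢ² = 0.33² + 0.20² + 0.16² + 0.07² + 0.10² + 0.02² + 0.12² = 0.1089 + 0.0400 + 0.0256 + 0.0049 + 0.0100 + 0.0004 + 0.0144 = 0.2042
B_Song = 1 / 0.2042 = 4.8972
Σp_Swamᵢ² = 0.32² + 0.18² + 0.03² + 0.35² + 0.08² + 0.02² + 0.02² = 0.1024 + 0.0324 + 0.0009 + 0.1225 + 0.0064 + 0.0004 + 0.0004 = 0.2654
B_Swam = 1 / 0.2654 = 3.7679
Ranking by B (broadest → narrowest): Song Sparrow (4.90) > Swamp Sparrow (3.77) > Lincoln's Sparrow (3.06)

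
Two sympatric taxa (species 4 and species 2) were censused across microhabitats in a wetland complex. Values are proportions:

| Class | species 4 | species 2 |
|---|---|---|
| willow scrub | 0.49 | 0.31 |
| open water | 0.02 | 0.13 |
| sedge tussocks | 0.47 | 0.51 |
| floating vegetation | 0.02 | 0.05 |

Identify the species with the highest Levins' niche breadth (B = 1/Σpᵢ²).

Σp_4ᵢ² = 0.49² + 0.02² + 0.47² + 0.02² = 0.2401 + 0.0004 + 0.2209 + 0.0004 = 0.4618
B_4 = 1 / 0.4618 = 2.1654
Σp_2ᵢ² = 0.31² + 0.13² + 0.51² + 0.05² = 0.0961 + 0.0169 + 0.2601 + 0.0025 = 0.3756
B_2 = 1 / 0.3756 = 2.6624
Highest B → broadest niche (most generalist): species 2 (B = 2.66).

species 2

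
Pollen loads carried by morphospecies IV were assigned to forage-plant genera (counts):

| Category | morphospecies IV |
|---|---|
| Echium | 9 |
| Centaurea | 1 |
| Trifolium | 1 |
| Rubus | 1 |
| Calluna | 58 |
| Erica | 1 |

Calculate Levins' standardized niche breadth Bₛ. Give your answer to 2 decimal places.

0.09

Proportions for morphospecies IV (n=71): 9/71=0.1268, 1/71=0.0141, 1/71=0.0141, 1/71=0.0141, 58/71=0.8169, 1/71=0.0141
Σpᵢ² = 0.1268² + 0.0141² + 0.0141² + 0.0141² + 0.8169² + 0.0141² = 0.016078 + 0.000199 + 0.000199 + 0.000199 + 0.667326 + 0.000199 = 0.684200
B = 1 / 0.684200 = 1.4616
Bₛ = (B − 1)/(n − 1) = (1.4616 − 1)/(6 − 1) = 0.4616/5 = 0.0923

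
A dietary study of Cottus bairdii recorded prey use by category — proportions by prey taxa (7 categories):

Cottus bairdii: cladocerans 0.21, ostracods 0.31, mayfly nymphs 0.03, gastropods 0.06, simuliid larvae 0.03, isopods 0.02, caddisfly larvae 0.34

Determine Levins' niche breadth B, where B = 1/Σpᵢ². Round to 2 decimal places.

Σpᵢ² = 0.21² + 0.31² + 0.03² + 0.06² + 0.03² + 0.02² + 0.34² = 0.0441 + 0.0961 + 0.0009 + 0.0036 + 0.0009 + 0.0004 + 0.1156 = 0.2616
B = 1 / 0.2616 = 3.8226

3.82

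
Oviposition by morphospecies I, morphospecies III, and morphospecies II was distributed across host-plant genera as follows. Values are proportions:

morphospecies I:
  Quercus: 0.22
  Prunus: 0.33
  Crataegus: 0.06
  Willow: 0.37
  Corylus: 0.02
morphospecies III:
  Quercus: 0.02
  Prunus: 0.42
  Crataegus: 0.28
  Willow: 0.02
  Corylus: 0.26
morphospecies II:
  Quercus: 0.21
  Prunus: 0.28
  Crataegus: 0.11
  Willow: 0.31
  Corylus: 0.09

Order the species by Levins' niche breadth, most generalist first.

Σp_Iᵢ² = 0.22² + 0.33² + 0.06² + 0.37² + 0.02² = 0.0484 + 0.1089 + 0.0036 + 0.1369 + 0.0004 = 0.2982
B_I = 1 / 0.2982 = 3.3535
Σp_IIIᵢ² = 0.02² + 0.42² + 0.28² + 0.02² + 0.26² = 0.0004 + 0.1764 + 0.0784 + 0.0004 + 0.0676 = 0.3232
B_III = 1 / 0.3232 = 3.0941
Σp_IIᵢ² = 0.21² + 0.28² + 0.11² + 0.31² + 0.09² = 0.0441 + 0.0784 + 0.0121 + 0.0961 + 0.0081 = 0.2388
B_II = 1 / 0.2388 = 4.1876
Ranking by B (broadest → narrowest): morphospecies II (4.19) > morphospecies I (3.35) > morphospecies III (3.09)

morphospecies II > morphospecies I > morphospecies III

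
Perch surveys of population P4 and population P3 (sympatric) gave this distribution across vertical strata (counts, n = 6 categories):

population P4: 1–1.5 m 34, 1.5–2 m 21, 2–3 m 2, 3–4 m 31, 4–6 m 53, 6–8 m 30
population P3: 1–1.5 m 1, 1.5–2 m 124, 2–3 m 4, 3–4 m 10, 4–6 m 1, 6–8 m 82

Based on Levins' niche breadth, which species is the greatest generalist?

population P4

Proportions for population P4 (n=171): 34/171=0.1988, 21/171=0.1228, 2/171=0.0117, 31/171=0.1813, 53/171=0.3099, 30/171=0.1754
Proportions for population P3 (n=222): 1/222=0.0045, 124/222=0.5586, 4/222=0.0180, 10/222=0.0450, 1/222=0.0045, 82/222=0.3694
Σp_P4ᵢ² = 0.1988² + 0.1228² + 0.0117² + 0.1813² + 0.3099² + 0.1754² = 0.039521 + 0.015080 + 0.000137 + 0.032870 + 0.096038 + 0.030765 = 0.214411
B_P4 = 1 / 0.214411 = 4.6639
Σp_P3ᵢ² = 0.0045² + 0.5586² + 0.0180² + 0.0450² + 0.0045² + 0.3694² = 0.000020 + 0.312034 + 0.000324 + 0.002025 + 0.000020 + 0.136456 = 0.450879
B_P3 = 1 / 0.450879 = 2.2179
Highest B → broadest niche (most generalist): population P4 (B = 4.66).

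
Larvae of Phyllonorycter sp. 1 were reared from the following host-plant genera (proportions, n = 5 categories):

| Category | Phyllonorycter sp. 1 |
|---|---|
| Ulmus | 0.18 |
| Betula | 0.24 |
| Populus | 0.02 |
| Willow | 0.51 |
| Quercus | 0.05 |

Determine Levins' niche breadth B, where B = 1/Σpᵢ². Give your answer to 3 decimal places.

Σpᵢ² = 0.18² + 0.24² + 0.02² + 0.51² + 0.05² = 0.0324 + 0.0576 + 0.0004 + 0.2601 + 0.0025 = 0.3530
B = 1 / 0.3530 = 2.83286

2.833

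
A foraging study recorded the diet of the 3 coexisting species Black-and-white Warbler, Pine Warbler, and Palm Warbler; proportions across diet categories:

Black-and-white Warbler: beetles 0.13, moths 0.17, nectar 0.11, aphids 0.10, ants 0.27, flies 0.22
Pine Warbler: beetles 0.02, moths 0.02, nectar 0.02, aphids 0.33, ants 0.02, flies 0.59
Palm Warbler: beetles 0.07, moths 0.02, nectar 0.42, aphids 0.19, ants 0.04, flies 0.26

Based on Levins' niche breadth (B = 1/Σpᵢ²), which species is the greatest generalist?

Σp_Blacᵢ² = 0.13² + 0.17² + 0.11² + 0.10² + 0.27² + 0.22² = 0.0169 + 0.0289 + 0.0121 + 0.0100 + 0.0729 + 0.0484 = 0.1892
B_Blac = 1 / 0.1892 = 5.2854
Σp_Pineᵢ² = 0.02² + 0.02² + 0.02² + 0.33² + 0.02² + 0.59² = 0.0004 + 0.0004 + 0.0004 + 0.1089 + 0.0004 + 0.3481 = 0.4586
B_Pine = 1 / 0.4586 = 2.1805
Σp_Palmᵢ² = 0.07² + 0.02² + 0.42² + 0.19² + 0.04² + 0.26² = 0.0049 + 0.0004 + 0.1764 + 0.0361 + 0.0016 + 0.0676 = 0.2870
B_Palm = 1 / 0.2870 = 3.4843
Highest B → broadest niche (most generalist): Black-and-white Warbler (B = 5.29).

Black-and-white Warbler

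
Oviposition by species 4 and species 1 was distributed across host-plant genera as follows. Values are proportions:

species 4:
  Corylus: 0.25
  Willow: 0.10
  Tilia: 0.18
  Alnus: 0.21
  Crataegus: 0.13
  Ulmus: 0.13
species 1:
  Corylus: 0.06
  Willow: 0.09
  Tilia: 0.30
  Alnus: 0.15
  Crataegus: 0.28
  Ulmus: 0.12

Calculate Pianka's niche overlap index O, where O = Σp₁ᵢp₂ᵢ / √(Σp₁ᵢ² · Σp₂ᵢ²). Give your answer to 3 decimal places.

0.811

Σ p₁ᵢp₂ᵢ = 0.0150 + 0.0090 + 0.0540 + 0.0315 + 0.0364 + 0.0156 = 0.1615
Σp_1ᵢ² = 0.25² + 0.10² + 0.18² + 0.21² + 0.13² + 0.13² = 0.0625 + 0.0100 + 0.0324 + 0.0441 + 0.0169 + 0.0169 = 0.1828
Σp_2ᵢ² = 0.06² + 0.09² + 0.30² + 0.15² + 0.28² + 0.12² = 0.0036 + 0.0081 + 0.0900 + 0.0225 + 0.0784 + 0.0144 = 0.2170
O = 0.1615 / √(0.1828 × 0.2170) = 0.1615 / 0.199167 = 0.81088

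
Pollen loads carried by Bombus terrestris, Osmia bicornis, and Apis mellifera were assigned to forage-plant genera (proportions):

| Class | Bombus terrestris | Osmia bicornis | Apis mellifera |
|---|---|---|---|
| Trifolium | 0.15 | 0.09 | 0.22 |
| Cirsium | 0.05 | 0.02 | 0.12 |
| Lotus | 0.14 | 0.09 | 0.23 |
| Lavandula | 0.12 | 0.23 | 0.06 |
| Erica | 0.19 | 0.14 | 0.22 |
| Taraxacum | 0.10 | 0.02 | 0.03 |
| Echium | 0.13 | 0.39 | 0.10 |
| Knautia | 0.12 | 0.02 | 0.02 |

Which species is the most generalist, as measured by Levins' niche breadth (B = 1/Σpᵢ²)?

Σp_terrᵢ² = 0.15² + 0.05² + 0.14² + 0.12² + 0.19² + 0.10² + 0.13² + 0.12² = 0.0225 + 0.0025 + 0.0196 + 0.0144 + 0.0361 + 0.0100 + 0.0169 + 0.0144 = 0.1364
B_terr = 1 / 0.1364 = 7.3314
Σp_bicoᵢ² = 0.09² + 0.02² + 0.09² + 0.23² + 0.14² + 0.02² + 0.39² + 0.02² = 0.0081 + 0.0004 + 0.0081 + 0.0529 + 0.0196 + 0.0004 + 0.1521 + 0.0004 = 0.2420
B_bico = 1 / 0.2420 = 4.1322
Σp_mellᵢ² = 0.22² + 0.12² + 0.23² + 0.06² + 0.22² + 0.03² + 0.10² + 0.02² = 0.0484 + 0.0144 + 0.0529 + 0.0036 + 0.0484 + 0.0009 + 0.0100 + 0.0004 = 0.1790
B_mell = 1 / 0.1790 = 5.5866
Highest B → broadest niche (most generalist): Bombus terrestris (B = 7.33).

Bombus terrestris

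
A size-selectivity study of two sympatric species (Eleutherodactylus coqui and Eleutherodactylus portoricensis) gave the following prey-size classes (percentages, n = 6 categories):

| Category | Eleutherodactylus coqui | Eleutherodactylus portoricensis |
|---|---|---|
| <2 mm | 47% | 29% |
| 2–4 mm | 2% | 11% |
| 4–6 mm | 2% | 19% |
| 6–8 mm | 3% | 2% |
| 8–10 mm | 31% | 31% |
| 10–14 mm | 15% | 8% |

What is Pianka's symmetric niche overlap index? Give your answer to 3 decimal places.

Convert percentages to proportions (divide by 100).
Σ p₁ᵢp₂ᵢ = 0.1363 + 0.0022 + 0.0038 + 0.0006 + 0.0961 + 0.0120 = 0.2510
Σp_1ᵢ² = 0.47² + 0.02² + 0.02² + 0.03² + 0.31² + 0.15² = 0.2209 + 0.0004 + 0.0004 + 0.0009 + 0.0961 + 0.0225 = 0.3412
Σp_2ᵢ² = 0.29² + 0.11² + 0.19² + 0.02² + 0.31² + 0.08² = 0.0841 + 0.0121 + 0.0361 + 0.0004 + 0.0961 + 0.0064 = 0.2352
O = 0.2510 / √(0.3412 × 0.2352) = 0.2510 / 0.283285 = 0.88603

0.886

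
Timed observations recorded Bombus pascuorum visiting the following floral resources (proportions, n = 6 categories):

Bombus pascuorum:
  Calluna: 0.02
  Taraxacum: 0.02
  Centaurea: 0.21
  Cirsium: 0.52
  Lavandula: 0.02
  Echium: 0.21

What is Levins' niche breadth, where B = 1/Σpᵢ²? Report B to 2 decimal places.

2.78

Σpᵢ² = 0.02² + 0.02² + 0.21² + 0.52² + 0.02² + 0.21² = 0.0004 + 0.0004 + 0.0441 + 0.2704 + 0.0004 + 0.0441 = 0.3598
B = 1 / 0.3598 = 2.7793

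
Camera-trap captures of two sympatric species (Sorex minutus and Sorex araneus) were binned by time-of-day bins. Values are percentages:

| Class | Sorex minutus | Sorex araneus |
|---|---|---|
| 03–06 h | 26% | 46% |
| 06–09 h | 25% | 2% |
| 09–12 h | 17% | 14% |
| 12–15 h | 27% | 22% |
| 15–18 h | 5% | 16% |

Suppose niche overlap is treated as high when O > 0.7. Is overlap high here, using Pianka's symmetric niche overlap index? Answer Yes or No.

Convert percentages to proportions (divide by 100).
Σ p₁ᵢp₂ᵢ = 0.1196 + 0.0050 + 0.0238 + 0.0594 + 0.0080 = 0.2158
Σp_1ᵢ² = 0.26² + 0.25² + 0.17² + 0.27² + 0.05² = 0.0676 + 0.0625 + 0.0289 + 0.0729 + 0.0025 = 0.2344
Σp_2ᵢ² = 0.46² + 0.02² + 0.14² + 0.22² + 0.16² = 0.2116 + 0.0004 + 0.0196 + 0.0484 + 0.0256 = 0.3056
O = 0.2158 / √(0.2344 × 0.3056) = 0.2158 / 0.26764 = 0.8063
O = 0.8063 > 0.7 → Yes.

Yes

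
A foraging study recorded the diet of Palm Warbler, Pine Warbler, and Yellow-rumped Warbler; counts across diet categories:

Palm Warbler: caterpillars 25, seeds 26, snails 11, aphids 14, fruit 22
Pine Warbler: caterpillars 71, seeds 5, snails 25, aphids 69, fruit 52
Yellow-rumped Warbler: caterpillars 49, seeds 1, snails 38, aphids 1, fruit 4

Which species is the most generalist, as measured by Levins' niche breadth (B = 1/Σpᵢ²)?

Proportions for Palm Warbler (n=98): 25/98=0.2551, 26/98=0.2653, 11/98=0.1122, 14/98=0.1429, 22/98=0.2245
Proportions for Pine Warbler (n=222): 71/222=0.3198, 5/222=0.0225, 25/222=0.1126, 69/222=0.3108, 52/222=0.2342
Proportions for Yellow-rumped Warbler (n=93): 49/93=0.5269, 1/93=0.0108, 38/93=0.4086, 1/93=0.0108, 4/93=0.0430
Σp_Palmᵢ² = 0.2551² + 0.2653² + 0.1122² + 0.1429² + 0.2245² = 0.065076 + 0.070384 + 0.012589 + 0.020420 + 0.050400 = 0.218869
B_Palm = 1 / 0.218869 = 4.5689
Σp_Pineᵢ² = 0.3198² + 0.0225² + 0.1126² + 0.3108² + 0.2342² = 0.102272 + 0.000506 + 0.012679 + 0.096597 + 0.054850 = 0.266904
B_Pine = 1 / 0.266904 = 3.7467
Σp_Yellᵢ² = 0.5269² + 0.0108² + 0.4086² + 0.0108² + 0.0430² = 0.277624 + 0.000117 + 0.166954 + 0.000117 + 0.001849 = 0.446661
B_Yell = 1 / 0.446661 = 2.2388
Highest B → broadest niche (most generalist): Palm Warbler (B = 4.57).

Palm Warbler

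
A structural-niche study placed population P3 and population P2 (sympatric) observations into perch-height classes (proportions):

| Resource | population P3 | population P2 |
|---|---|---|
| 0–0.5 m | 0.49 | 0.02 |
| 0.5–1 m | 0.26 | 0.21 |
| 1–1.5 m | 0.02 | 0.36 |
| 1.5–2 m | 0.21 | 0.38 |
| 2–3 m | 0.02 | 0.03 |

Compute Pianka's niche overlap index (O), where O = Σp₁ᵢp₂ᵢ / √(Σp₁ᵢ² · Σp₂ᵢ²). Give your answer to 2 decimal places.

0.45

Σ p₁ᵢp₂ᵢ = 0.0098 + 0.0546 + 0.0072 + 0.0798 + 0.0006 = 0.1520
Σp_1ᵢ² = 0.49² + 0.26² + 0.02² + 0.21² + 0.02² = 0.2401 + 0.0676 + 0.0004 + 0.0441 + 0.0004 = 0.3526
Σp_2ᵢ² = 0.02² + 0.21² + 0.36² + 0.38² + 0.03² = 0.0004 + 0.0441 + 0.1296 + 0.1444 + 0.0009 = 0.3194
O = 0.1520 / √(0.3526 × 0.3194) = 0.1520 / 0.33559 = 0.4529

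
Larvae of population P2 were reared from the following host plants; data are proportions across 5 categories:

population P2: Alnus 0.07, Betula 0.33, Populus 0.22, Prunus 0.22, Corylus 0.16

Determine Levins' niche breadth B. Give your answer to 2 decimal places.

4.23

Σpᵢ² = 0.07² + 0.33² + 0.22² + 0.22² + 0.16² = 0.0049 + 0.1089 + 0.0484 + 0.0484 + 0.0256 = 0.2362
B = 1 / 0.2362 = 4.2337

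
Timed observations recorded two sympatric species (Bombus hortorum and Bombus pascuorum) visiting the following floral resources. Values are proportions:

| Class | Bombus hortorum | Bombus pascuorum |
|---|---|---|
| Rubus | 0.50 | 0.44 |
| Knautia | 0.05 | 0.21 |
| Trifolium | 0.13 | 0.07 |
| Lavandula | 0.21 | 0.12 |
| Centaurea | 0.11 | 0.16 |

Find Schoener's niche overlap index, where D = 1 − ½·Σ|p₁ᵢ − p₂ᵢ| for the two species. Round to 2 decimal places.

0.79

Σ|p₁ᵢ − p₂ᵢ| = 0.06 + 0.16 + 0.06 + 0.09 + 0.05 = 0.42
D = 1 − ½ × 0.42 = 1 − 0.210 = 0.7900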